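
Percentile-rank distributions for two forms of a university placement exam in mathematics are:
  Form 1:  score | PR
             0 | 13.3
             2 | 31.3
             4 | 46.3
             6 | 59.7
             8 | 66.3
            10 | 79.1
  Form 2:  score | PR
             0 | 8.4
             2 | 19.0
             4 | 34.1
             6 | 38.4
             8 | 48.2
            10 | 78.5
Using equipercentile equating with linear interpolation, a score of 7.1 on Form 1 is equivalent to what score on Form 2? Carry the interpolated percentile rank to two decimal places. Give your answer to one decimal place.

9.0

PR of 7.1 on Form 1: 59.7 + (7.1 − 6)/(8 − 6) × (66.3 − 59.7) = 63.33
On Form 2, PR 63.33 falls between score 8 (PR 48.2) and 10 (PR 78.5).
Interpolate: 8 + (63.33 − 48.2)/(78.5 − 48.2) × (10 − 8) = 9.0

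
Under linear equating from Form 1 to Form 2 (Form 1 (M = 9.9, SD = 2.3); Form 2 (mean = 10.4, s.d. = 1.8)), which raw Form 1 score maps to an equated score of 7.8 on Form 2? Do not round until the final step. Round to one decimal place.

6.6

Invert y = (SD_Y/SD_X)(x − M_X) + M_Y:
x = (SD_X/SD_Y)(y − M_Y) + M_X = (2.3/1.8)(7.8 − 10.4) + 9.9
x = 1.277778 × -2.600 + 9.9 = 6.6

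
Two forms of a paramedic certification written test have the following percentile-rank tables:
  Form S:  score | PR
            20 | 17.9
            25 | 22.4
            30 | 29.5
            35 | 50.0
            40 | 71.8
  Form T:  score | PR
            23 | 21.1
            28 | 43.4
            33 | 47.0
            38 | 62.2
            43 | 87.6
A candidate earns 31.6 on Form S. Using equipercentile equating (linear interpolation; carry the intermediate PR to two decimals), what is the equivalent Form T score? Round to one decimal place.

PR of 31.6 on Form S: 29.5 + (31.6 − 30)/(35 − 30) × (50.0 − 29.5) = 36.06
On Form T, PR 36.06 falls between score 23 (PR 21.1) and 28 (PR 43.4).
Interpolate: 23 + (36.06 − 21.1)/(43.4 − 21.1) × (28 − 23) = 26.4

26.4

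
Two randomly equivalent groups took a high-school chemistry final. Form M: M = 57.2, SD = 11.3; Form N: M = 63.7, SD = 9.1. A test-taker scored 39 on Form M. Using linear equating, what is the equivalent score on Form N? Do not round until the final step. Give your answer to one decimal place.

49.0

Linear equating: y = (SD_Y/SD_X)(x − M_X) + M_Y
y = (9.1/11.3)(39 − 57.2) + 63.7
y = 0.805310 × -18.2 + 63.7 = -14.6566 + 63.7 = 49.0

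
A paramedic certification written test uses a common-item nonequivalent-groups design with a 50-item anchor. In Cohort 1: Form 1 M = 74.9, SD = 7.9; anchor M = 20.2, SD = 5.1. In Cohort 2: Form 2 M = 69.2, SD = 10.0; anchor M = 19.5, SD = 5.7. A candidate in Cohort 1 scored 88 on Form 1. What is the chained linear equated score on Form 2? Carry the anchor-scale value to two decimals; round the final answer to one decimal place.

Form 1 → anchor (Cohort 1): v = (5.1/7.9)(88 − 74.9) + 20.2 = 28.66
anchor → Form 2 (Cohort 2): y = (10.0/5.7)(28.66 − 19.5) + 69.2 = 85.3

85.3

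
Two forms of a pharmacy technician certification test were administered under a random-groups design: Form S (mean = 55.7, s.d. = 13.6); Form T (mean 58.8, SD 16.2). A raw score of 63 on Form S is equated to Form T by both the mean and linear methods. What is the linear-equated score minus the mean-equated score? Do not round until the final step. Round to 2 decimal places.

1.40

Mean-equated: 63 + (58.8 − 55.7) = 66.10
Linear-equated: (16.2/13.6)(63 − 55.7) + 58.8 = 67.496
Difference = 67.496 − 66.10 = 1.40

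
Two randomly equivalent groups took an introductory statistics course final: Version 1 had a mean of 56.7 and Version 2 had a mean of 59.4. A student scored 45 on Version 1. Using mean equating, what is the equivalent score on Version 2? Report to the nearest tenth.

Mean equating: y = x + (M_Y − M_X) = 45 + (59.4 − 56.7) = 47.7

47.7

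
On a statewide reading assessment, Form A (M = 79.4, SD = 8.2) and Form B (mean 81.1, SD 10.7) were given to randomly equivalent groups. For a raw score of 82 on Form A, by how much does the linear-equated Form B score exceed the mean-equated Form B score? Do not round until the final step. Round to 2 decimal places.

Mean-equated: 82 + (81.1 − 79.4) = 83.70
Linear-equated: (10.7/8.2)(82 − 79.4) + 81.1 = 84.493
Difference = 84.493 − 83.70 = 0.79

0.79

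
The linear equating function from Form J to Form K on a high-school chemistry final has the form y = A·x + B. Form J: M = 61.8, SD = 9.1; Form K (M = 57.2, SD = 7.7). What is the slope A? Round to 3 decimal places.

A = SD_Y / SD_X = 7.7 / 9.1 = 0.846

0.846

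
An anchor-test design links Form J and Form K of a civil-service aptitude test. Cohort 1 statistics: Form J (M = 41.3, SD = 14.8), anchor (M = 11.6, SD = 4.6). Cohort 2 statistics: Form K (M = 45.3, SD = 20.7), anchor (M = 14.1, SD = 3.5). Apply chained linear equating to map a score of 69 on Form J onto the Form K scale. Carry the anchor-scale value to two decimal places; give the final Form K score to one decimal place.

Form J → anchor (Cohort 1): v = (4.6/14.8)(69 − 41.3) + 11.6 = 20.21
anchor → Form K (Cohort 2): y = (20.7/3.5)(20.21 − 14.1) + 45.3 = 81.4

81.4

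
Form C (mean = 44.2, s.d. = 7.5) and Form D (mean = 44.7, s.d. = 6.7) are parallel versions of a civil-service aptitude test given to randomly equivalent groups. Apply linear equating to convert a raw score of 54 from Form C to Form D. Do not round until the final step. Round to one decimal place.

Linear equating: y = (SD_Y/SD_X)(x − M_X) + M_Y
y = (6.7/7.5)(54 − 44.2) + 44.7
y = 0.893333 × 9.8 + 44.7 = 8.7547 + 44.7 = 53.5

53.5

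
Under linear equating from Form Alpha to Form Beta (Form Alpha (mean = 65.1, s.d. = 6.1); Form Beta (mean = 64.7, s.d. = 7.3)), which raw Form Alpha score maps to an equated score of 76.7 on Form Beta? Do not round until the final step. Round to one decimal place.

75.1

Invert y = (SD_Y/SD_X)(x − M_X) + M_Y:
x = (SD_X/SD_Y)(y − M_Y) + M_X = (6.1/7.3)(76.7 − 64.7) + 65.1
x = 0.835616 × 12.000 + 65.1 = 75.1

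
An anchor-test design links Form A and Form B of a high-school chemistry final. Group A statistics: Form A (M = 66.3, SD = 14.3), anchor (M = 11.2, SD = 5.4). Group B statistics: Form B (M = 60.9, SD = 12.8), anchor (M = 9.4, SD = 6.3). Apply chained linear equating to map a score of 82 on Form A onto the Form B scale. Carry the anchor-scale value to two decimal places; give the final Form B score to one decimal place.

76.6

Form A → anchor (Group A): v = (5.4/14.3)(82 − 66.3) + 11.2 = 17.13
anchor → Form B (Group B): y = (12.8/6.3)(17.13 − 9.4) + 60.9 = 76.6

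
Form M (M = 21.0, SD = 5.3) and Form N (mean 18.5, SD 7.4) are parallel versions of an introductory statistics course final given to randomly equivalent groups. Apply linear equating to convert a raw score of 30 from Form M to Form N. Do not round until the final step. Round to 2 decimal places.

31.07

Linear equating: y = (SD_Y/SD_X)(x − M_X) + M_Y
y = (7.4/5.3)(30 − 21.0) + 18.5
y = 1.396226 × 9.0 + 18.5 = 12.5660 + 18.5 = 31.07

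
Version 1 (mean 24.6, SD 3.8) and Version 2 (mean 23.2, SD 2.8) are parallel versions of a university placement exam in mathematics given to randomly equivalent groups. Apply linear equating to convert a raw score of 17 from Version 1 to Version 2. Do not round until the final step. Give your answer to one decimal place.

17.6

Linear equating: y = (SD_Y/SD_X)(x − M_X) + M_Y
y = (2.8/3.8)(17 − 24.6) + 23.2
y = 0.736842 × -7.6 + 23.2 = -5.6000 + 23.2 = 17.6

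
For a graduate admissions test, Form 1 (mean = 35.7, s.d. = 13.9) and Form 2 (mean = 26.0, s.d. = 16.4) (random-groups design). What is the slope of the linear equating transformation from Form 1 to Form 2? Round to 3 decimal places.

1.180

A = SD_Y / SD_X = 16.4 / 13.9 = 1.180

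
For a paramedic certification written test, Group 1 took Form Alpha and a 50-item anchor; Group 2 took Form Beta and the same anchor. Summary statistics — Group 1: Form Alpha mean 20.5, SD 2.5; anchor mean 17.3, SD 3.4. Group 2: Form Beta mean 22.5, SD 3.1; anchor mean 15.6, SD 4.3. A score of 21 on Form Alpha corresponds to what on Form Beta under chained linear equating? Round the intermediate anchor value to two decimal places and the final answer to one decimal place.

24.2

Form Alpha → anchor (Group 1): v = (3.4/2.5)(21 − 20.5) + 17.3 = 17.98
anchor → Form Beta (Group 2): y = (3.1/4.3)(17.98 − 15.6) + 22.5 = 24.2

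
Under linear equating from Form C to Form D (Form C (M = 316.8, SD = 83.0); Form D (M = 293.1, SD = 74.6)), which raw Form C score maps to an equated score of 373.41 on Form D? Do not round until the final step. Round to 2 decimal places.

Invert y = (SD_Y/SD_X)(x − M_X) + M_Y:
x = (SD_X/SD_Y)(y − M_Y) + M_X = (83.0/74.6)(373.41 − 293.1) + 316.8
x = 1.112601 × 80.310 + 316.8 = 406.15

406.15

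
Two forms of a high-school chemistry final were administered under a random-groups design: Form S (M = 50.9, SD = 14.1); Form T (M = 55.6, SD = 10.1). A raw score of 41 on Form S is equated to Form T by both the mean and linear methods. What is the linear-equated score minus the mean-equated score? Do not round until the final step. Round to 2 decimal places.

2.81

Mean-equated: 41 + (55.6 − 50.9) = 45.70
Linear-equated: (10.1/14.1)(41 − 50.9) + 55.6 = 48.509
Difference = 48.509 − 45.70 = 2.81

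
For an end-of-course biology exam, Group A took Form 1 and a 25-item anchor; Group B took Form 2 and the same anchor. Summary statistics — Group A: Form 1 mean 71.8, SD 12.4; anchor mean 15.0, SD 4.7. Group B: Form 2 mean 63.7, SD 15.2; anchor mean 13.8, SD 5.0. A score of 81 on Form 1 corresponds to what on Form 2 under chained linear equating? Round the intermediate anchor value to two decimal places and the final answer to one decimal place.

Form 1 → anchor (Group A): v = (4.7/12.4)(81 − 71.8) + 15.0 = 18.49
anchor → Form 2 (Group B): y = (15.2/5.0)(18.49 − 13.8) + 63.7 = 78.0

78.0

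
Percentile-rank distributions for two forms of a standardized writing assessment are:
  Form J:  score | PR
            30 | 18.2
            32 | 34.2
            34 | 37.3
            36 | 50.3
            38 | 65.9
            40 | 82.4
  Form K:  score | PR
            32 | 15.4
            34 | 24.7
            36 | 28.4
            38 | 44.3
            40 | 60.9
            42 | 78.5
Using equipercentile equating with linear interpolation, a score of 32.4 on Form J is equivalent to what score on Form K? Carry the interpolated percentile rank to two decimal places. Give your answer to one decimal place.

36.8

PR of 32.4 on Form J: 34.2 + (32.4 − 32)/(34 − 32) × (37.3 − 34.2) = 34.82
On Form K, PR 34.82 falls between score 36 (PR 28.4) and 38 (PR 44.3).
Interpolate: 36 + (34.82 − 28.4)/(44.3 − 28.4) × (38 − 36) = 36.8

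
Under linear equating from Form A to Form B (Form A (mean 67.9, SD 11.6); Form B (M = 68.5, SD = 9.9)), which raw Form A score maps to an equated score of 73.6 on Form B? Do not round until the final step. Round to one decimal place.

73.9

Invert y = (SD_Y/SD_X)(x − M_X) + M_Y:
x = (SD_X/SD_Y)(y − M_Y) + M_X = (11.6/9.9)(73.6 − 68.5) + 67.9
x = 1.171717 × 5.100 + 67.9 = 73.9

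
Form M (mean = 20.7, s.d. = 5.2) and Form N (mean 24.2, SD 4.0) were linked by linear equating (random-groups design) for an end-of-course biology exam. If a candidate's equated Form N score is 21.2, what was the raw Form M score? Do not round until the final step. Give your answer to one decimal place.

16.8

Invert y = (SD_Y/SD_X)(x − M_X) + M_Y:
x = (SD_X/SD_Y)(y − M_Y) + M_X = (5.2/4.0)(21.2 − 24.2) + 20.7
x = 1.300000 × -3.000 + 20.7 = 16.8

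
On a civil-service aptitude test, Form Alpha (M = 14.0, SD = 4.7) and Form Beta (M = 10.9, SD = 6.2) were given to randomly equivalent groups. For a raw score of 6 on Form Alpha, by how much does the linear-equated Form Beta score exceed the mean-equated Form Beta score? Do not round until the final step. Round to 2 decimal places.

-2.55

Mean-equated: 6 + (10.9 − 14.0) = 2.90
Linear-equated: (6.2/4.7)(6 − 14.0) + 10.9 = 0.347
Difference = 0.347 − 2.90 = -2.55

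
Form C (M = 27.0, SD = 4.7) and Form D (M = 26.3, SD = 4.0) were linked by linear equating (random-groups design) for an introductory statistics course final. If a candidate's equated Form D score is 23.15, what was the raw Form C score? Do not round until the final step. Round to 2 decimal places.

Invert y = (SD_Y/SD_X)(x − M_X) + M_Y:
x = (SD_X/SD_Y)(y − M_Y) + M_X = (4.7/4.0)(23.15 − 26.3) + 27.0
x = 1.175000 × -3.150 + 27.0 = 23.30

23.30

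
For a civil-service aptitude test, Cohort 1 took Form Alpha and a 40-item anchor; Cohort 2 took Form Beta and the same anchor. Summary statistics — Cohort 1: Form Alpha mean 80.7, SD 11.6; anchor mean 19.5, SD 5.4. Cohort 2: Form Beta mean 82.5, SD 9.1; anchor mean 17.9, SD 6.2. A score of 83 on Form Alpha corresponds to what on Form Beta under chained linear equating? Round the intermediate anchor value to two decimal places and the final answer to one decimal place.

86.4

Form Alpha → anchor (Cohort 1): v = (5.4/11.6)(83 − 80.7) + 19.5 = 20.57
anchor → Form Beta (Cohort 2): y = (9.1/6.2)(20.57 − 17.9) + 82.5 = 86.4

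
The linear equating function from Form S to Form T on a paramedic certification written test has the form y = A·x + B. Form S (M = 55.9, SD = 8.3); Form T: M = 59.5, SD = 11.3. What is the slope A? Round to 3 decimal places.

1.361

A = SD_Y / SD_X = 11.3 / 8.3 = 1.361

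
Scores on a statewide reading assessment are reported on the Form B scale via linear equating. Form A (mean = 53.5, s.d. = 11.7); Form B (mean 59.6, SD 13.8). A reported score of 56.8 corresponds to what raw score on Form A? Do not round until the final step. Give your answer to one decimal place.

Invert y = (SD_Y/SD_X)(x − M_X) + M_Y:
x = (SD_X/SD_Y)(y − M_Y) + M_X = (11.7/13.8)(56.8 − 59.6) + 53.5
x = 0.847826 × -2.800 + 53.5 = 51.1

51.1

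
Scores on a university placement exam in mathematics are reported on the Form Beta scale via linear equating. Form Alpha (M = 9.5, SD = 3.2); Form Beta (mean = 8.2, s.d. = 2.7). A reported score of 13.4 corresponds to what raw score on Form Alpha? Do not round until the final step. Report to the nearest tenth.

15.7

Invert y = (SD_Y/SD_X)(x − M_X) + M_Y:
x = (SD_X/SD_Y)(y − M_Y) + M_X = (3.2/2.7)(13.4 − 8.2) + 9.5
x = 1.185185 × 5.200 + 9.5 = 15.7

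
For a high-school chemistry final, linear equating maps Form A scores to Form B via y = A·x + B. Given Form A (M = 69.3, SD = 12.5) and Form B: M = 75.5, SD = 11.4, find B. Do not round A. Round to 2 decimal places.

12.30

A = SD_Y / SD_X = 11.4 / 12.5 = 0.912000
B = M_Y − A·M_X = 75.5 − 0.912000 × 69.3 = 12.30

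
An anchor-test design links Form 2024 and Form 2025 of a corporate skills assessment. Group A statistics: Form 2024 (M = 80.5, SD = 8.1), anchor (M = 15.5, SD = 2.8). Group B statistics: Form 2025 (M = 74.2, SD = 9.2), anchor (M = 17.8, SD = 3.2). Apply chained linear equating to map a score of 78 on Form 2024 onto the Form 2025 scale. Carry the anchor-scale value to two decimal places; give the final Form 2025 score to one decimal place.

65.1

Form 2024 → anchor (Group A): v = (2.8/8.1)(78 − 80.5) + 15.5 = 14.64
anchor → Form 2025 (Group B): y = (9.2/3.2)(14.64 − 17.8) + 74.2 = 65.1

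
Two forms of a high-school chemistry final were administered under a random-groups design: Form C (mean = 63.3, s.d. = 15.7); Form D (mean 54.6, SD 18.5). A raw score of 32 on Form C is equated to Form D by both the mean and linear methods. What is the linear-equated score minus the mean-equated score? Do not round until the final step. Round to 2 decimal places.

-5.58

Mean-equated: 32 + (54.6 − 63.3) = 23.30
Linear-equated: (18.5/15.7)(32 − 63.3) + 54.6 = 17.718
Difference = 17.718 − 23.30 = -5.58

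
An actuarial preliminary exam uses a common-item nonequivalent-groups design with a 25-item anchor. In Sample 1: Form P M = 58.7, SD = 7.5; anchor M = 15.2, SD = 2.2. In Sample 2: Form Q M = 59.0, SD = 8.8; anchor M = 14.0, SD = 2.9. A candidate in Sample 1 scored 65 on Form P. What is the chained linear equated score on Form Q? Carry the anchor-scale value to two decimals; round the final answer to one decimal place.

Form P → anchor (Sample 1): v = (2.2/7.5)(65 − 58.7) + 15.2 = 17.05
anchor → Form Q (Sample 2): y = (8.8/2.9)(17.05 − 14.0) + 59.0 = 68.3

68.3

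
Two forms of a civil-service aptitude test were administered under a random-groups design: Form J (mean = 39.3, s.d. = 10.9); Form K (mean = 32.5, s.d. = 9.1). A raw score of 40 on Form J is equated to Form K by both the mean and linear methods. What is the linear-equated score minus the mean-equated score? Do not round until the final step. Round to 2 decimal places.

-0.12

Mean-equated: 40 + (32.5 − 39.3) = 33.20
Linear-equated: (9.1/10.9)(40 − 39.3) + 32.5 = 33.084
Difference = 33.084 − 33.20 = -0.12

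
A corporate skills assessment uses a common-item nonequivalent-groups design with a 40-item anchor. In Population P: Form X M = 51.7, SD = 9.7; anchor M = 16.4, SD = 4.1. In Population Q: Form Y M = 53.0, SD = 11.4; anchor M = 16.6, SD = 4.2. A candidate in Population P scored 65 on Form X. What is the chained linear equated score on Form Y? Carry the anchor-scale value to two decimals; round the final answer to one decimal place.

67.7

Form X → anchor (Population P): v = (4.1/9.7)(65 − 51.7) + 16.4 = 22.02
anchor → Form Y (Population Q): y = (11.4/4.2)(22.02 − 16.6) + 53.0 = 67.7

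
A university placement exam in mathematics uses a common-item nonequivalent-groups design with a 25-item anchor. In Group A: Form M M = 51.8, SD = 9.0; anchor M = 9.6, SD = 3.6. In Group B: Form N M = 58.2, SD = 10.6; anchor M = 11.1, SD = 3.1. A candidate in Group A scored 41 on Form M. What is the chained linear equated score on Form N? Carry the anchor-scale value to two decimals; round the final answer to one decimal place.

38.3

Form M → anchor (Group A): v = (3.6/9.0)(41 − 51.8) + 9.6 = 5.28
anchor → Form N (Group B): y = (10.6/3.1)(5.28 − 11.1) + 58.2 = 38.3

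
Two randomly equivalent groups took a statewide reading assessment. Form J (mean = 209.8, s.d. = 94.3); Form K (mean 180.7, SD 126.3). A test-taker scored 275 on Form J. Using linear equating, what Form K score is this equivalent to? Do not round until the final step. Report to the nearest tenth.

Linear equating: y = (SD_Y/SD_X)(x − M_X) + M_Y
y = (126.3/94.3)(275 − 209.8) + 180.7
y = 1.339343 × 65.2 + 180.7 = 87.3251 + 180.7 = 268.0

268.0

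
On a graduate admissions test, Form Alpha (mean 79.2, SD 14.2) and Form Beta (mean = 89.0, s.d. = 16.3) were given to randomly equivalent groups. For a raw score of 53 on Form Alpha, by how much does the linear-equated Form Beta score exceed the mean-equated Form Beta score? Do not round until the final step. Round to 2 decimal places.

-3.87

Mean-equated: 53 + (89.0 − 79.2) = 62.80
Linear-equated: (16.3/14.2)(53 − 79.2) + 89.0 = 58.925
Difference = 58.925 − 62.80 = -3.87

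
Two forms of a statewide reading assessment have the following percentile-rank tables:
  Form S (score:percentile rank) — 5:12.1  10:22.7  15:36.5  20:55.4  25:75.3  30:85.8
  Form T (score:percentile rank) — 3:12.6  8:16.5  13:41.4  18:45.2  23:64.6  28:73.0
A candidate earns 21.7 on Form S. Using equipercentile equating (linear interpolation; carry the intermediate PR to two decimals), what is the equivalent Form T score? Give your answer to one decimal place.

22.4

PR of 21.7 on Form S: 55.4 + (21.7 − 20)/(25 − 20) × (75.3 − 55.4) = 62.17
On Form T, PR 62.17 falls between score 18 (PR 45.2) and 23 (PR 64.6).
Interpolate: 18 + (62.17 − 45.2)/(64.6 − 45.2) × (23 − 18) = 22.4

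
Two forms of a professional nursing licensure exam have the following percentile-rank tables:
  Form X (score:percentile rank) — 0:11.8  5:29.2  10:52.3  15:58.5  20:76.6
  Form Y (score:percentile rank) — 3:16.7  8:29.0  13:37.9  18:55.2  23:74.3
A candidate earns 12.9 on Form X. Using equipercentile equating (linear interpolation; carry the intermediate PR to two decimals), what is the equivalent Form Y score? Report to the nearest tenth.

PR of 12.9 on Form X: 52.3 + (12.9 − 10)/(15 − 10) × (58.5 − 52.3) = 55.90
On Form Y, PR 55.90 falls between score 18 (PR 55.2) and 23 (PR 74.3).
Interpolate: 18 + (55.90 − 55.2)/(74.3 − 55.2) × (23 − 18) = 18.2

18.2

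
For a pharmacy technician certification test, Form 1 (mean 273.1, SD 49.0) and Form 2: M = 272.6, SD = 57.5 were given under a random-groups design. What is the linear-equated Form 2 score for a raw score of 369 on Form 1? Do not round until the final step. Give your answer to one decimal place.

385.1

Linear equating: y = (SD_Y/SD_X)(x − M_X) + M_Y
y = (57.5/49.0)(369 − 273.1) + 272.6
y = 1.173469 × 95.9 + 272.6 = 112.5357 + 272.6 = 385.1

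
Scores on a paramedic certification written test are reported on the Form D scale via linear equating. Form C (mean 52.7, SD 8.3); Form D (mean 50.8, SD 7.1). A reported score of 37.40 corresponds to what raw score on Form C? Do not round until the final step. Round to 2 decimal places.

Invert y = (SD_Y/SD_X)(x − M_X) + M_Y:
x = (SD_X/SD_Y)(y − M_Y) + M_X = (8.3/7.1)(37.40 − 50.8) + 52.7
x = 1.169014 × -13.400 + 52.7 = 37.04

37.04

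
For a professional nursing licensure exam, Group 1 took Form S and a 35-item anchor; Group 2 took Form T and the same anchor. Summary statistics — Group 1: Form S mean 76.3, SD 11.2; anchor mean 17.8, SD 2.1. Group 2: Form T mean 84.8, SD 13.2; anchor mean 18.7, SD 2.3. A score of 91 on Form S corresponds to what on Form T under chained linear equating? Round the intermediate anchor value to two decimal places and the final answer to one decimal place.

95.5

Form S → anchor (Group 1): v = (2.1/11.2)(91 − 76.3) + 17.8 = 20.56
anchor → Form T (Group 2): y = (13.2/2.3)(20.56 − 18.7) + 84.8 = 95.5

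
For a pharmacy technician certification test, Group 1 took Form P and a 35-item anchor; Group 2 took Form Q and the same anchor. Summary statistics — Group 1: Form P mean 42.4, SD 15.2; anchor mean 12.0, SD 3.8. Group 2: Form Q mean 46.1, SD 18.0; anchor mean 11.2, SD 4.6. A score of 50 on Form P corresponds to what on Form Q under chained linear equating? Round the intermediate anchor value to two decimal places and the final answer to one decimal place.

Form P → anchor (Group 1): v = (3.8/15.2)(50 − 42.4) + 12.0 = 13.90
anchor → Form Q (Group 2): y = (18.0/4.6)(13.90 − 11.2) + 46.1 = 56.7

56.7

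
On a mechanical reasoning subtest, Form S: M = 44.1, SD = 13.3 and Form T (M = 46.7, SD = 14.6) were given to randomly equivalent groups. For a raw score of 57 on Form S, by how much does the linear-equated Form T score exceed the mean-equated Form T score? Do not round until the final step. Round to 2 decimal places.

Mean-equated: 57 + (46.7 − 44.1) = 59.60
Linear-equated: (14.6/13.3)(57 − 44.1) + 46.7 = 60.861
Difference = 60.861 − 59.60 = 1.26

1.26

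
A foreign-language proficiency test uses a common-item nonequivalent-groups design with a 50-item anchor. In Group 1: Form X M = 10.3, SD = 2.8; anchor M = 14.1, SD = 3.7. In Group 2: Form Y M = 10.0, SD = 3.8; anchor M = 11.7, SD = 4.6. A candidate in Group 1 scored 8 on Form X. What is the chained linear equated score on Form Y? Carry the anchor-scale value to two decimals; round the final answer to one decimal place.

Form X → anchor (Group 1): v = (3.7/2.8)(8 − 10.3) + 14.1 = 11.06
anchor → Form Y (Group 2): y = (3.8/4.6)(11.06 − 11.7) + 10.0 = 9.5

9.5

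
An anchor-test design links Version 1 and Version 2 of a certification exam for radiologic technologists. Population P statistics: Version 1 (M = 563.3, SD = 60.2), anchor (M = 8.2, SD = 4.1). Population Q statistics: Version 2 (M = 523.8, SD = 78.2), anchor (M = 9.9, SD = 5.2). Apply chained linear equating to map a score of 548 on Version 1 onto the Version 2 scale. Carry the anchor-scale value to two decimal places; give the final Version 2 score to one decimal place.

Version 1 → anchor (Population P): v = (4.1/60.2)(548 − 563.3) + 8.2 = 7.16
anchor → Version 2 (Population Q): y = (78.2/5.2)(7.16 − 9.9) + 523.8 = 482.6

482.6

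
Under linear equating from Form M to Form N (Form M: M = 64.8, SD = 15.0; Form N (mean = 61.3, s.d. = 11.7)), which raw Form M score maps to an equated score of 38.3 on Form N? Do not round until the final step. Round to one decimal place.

Invert y = (SD_Y/SD_X)(x − M_X) + M_Y:
x = (SD_X/SD_Y)(y − M_Y) + M_X = (15.0/11.7)(38.3 − 61.3) + 64.8
x = 1.282051 × -23.000 + 64.8 = 35.3

35.3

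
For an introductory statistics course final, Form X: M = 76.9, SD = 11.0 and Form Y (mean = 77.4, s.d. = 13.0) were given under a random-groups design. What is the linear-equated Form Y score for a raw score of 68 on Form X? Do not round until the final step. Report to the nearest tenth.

66.9

Linear equating: y = (SD_Y/SD_X)(x − M_X) + M_Y
y = (13.0/11.0)(68 − 76.9) + 77.4
y = 1.181818 × -8.9 + 77.4 = -10.5182 + 77.4 = 66.9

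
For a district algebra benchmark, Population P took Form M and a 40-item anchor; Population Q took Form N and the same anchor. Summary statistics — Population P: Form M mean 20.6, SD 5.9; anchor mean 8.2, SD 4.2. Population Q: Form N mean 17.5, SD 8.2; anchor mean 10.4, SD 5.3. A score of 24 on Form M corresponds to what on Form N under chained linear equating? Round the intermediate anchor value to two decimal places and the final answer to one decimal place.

Form M → anchor (Population P): v = (4.2/5.9)(24 − 20.6) + 8.2 = 10.62
anchor → Form N (Population Q): y = (8.2/5.3)(10.62 − 10.4) + 17.5 = 17.8

17.8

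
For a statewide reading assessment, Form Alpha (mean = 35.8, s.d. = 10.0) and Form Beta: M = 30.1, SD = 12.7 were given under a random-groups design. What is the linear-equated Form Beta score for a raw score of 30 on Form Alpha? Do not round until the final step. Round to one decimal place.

Linear equating: y = (SD_Y/SD_X)(x − M_X) + M_Y
y = (12.7/10.0)(30 − 35.8) + 30.1
y = 1.270000 × -5.8 + 30.1 = -7.3660 + 30.1 = 22.7

22.7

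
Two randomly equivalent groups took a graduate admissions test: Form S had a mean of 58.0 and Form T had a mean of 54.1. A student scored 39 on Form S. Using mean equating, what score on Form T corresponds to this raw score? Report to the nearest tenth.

35.1

Mean equating: y = x + (M_Y − M_X) = 39 + (54.1 − 58.0) = 35.1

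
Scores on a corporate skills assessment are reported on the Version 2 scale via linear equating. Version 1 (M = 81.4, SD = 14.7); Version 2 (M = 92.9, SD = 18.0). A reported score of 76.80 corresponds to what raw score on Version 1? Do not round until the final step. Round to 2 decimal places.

Invert y = (SD_Y/SD_X)(x − M_X) + M_Y:
x = (SD_X/SD_Y)(y − M_Y) + M_X = (14.7/18.0)(76.80 − 92.9) + 81.4
x = 0.816667 × -16.100 + 81.4 = 68.25

68.25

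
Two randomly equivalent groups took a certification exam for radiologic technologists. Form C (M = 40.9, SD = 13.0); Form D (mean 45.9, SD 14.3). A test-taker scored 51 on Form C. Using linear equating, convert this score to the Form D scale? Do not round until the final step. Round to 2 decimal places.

57.01

Linear equating: y = (SD_Y/SD_X)(x − M_X) + M_Y
y = (14.3/13.0)(51 − 40.9) + 45.9
y = 1.100000 × 10.1 + 45.9 = 11.1100 + 45.9 = 57.01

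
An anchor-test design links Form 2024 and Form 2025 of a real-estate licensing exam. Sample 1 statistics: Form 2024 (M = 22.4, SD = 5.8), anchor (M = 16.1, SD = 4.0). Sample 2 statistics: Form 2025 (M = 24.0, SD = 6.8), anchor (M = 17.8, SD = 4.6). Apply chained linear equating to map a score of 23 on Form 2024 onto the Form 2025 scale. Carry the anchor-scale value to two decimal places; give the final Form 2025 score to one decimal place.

22.1

Form 2024 → anchor (Sample 1): v = (4.0/5.8)(23 − 22.4) + 16.1 = 16.51
anchor → Form 2025 (Sample 2): y = (6.8/4.6)(16.51 − 17.8) + 24.0 = 22.1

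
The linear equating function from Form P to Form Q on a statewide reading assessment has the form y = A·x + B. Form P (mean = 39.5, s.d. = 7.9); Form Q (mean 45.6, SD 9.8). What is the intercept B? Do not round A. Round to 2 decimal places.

A = SD_Y / SD_X = 9.8 / 7.9 = 1.240506
B = M_Y − A·M_X = 45.6 − 1.240506 × 39.5 = -3.40

-3.40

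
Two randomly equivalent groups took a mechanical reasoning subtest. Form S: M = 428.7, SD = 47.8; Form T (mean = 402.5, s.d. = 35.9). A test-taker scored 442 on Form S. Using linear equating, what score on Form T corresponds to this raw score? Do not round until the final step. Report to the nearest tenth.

412.5

Linear equating: y = (SD_Y/SD_X)(x − M_X) + M_Y
y = (35.9/47.8)(442 − 428.7) + 402.5
y = 0.751046 × 13.3 + 402.5 = 9.9889 + 402.5 = 412.5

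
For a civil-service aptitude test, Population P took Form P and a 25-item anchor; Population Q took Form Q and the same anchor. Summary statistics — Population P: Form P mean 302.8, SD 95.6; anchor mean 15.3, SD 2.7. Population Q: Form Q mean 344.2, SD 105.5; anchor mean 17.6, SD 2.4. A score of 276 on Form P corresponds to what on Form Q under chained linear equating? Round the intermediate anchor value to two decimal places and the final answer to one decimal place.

209.7

Form P → anchor (Population P): v = (2.7/95.6)(276 − 302.8) + 15.3 = 14.54
anchor → Form Q (Population Q): y = (105.5/2.4)(14.54 − 17.6) + 344.2 = 209.7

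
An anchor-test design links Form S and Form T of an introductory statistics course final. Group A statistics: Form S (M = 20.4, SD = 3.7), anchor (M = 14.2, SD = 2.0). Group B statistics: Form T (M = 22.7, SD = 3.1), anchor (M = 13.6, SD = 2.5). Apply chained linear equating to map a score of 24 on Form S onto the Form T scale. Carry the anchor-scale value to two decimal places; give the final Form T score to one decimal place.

25.9

Form S → anchor (Group A): v = (2.0/3.7)(24 − 20.4) + 14.2 = 16.15
anchor → Form T (Group B): y = (3.1/2.5)(16.15 − 13.6) + 22.7 = 25.9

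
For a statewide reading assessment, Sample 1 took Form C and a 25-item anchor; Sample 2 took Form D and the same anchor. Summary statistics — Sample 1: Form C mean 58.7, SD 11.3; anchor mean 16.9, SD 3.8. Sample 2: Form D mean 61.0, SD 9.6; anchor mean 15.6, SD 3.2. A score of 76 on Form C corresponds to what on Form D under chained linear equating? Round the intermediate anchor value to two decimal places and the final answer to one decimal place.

Form C → anchor (Sample 1): v = (3.8/11.3)(76 − 58.7) + 16.9 = 22.72
anchor → Form D (Sample 2): y = (9.6/3.2)(22.72 − 15.6) + 61.0 = 82.4

82.4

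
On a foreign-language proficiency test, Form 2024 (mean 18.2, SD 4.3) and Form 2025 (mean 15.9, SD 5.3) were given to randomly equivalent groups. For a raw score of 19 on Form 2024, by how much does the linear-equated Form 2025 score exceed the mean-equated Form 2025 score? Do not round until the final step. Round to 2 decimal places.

Mean-equated: 19 + (15.9 − 18.2) = 16.70
Linear-equated: (5.3/4.3)(19 − 18.2) + 15.9 = 16.886
Difference = 16.886 − 16.70 = 0.19

0.19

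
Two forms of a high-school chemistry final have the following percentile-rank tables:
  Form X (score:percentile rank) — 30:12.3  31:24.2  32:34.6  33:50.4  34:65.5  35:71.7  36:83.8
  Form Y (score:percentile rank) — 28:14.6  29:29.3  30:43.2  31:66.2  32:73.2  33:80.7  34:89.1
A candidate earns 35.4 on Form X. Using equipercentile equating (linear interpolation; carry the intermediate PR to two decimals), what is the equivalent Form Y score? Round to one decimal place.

PR of 35.4 on Form X: 71.7 + (35.4 − 35)/(36 − 35) × (83.8 − 71.7) = 76.54
On Form Y, PR 76.54 falls between score 32 (PR 73.2) and 33 (PR 80.7).
Interpolate: 32 + (76.54 − 73.2)/(80.7 − 73.2) × (33 − 32) = 32.4

32.4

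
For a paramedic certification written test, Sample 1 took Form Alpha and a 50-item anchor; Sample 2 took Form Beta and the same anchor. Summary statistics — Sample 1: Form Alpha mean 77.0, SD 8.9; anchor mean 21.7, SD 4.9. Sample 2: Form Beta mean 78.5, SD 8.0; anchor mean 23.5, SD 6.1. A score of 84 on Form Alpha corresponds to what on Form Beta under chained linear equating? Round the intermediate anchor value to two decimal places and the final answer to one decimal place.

Form Alpha → anchor (Sample 1): v = (4.9/8.9)(84 − 77.0) + 21.7 = 25.55
anchor → Form Beta (Sample 2): y = (8.0/6.1)(25.55 − 23.5) + 78.5 = 81.2

81.2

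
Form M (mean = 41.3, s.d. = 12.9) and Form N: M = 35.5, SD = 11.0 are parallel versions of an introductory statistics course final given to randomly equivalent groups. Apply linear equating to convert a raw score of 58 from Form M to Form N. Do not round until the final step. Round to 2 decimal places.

Linear equating: y = (SD_Y/SD_X)(x − M_X) + M_Y
y = (11.0/12.9)(58 − 41.3) + 35.5
y = 0.852713 × 16.7 + 35.5 = 14.2403 + 35.5 = 49.74

49.74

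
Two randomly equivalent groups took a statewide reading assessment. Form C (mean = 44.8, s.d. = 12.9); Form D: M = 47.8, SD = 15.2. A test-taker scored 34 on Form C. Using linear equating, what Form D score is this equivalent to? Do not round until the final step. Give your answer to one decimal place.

35.1

Linear equating: y = (SD_Y/SD_X)(x − M_X) + M_Y
y = (15.2/12.9)(34 − 44.8) + 47.8
y = 1.178295 × -10.8 + 47.8 = -12.7256 + 47.8 = 35.1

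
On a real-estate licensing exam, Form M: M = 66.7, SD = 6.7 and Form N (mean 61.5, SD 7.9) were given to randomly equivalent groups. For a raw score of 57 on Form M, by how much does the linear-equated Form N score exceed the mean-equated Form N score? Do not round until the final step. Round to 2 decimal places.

-1.74

Mean-equated: 57 + (61.5 − 66.7) = 51.80
Linear-equated: (7.9/6.7)(57 − 66.7) + 61.5 = 50.063
Difference = 50.063 − 51.80 = -1.74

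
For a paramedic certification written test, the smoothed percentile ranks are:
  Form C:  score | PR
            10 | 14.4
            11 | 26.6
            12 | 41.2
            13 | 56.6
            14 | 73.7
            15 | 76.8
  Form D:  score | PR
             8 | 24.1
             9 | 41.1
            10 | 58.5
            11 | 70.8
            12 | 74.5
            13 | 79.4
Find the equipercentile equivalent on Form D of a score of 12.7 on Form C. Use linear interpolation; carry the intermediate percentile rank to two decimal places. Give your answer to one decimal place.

9.6

PR of 12.7 on Form C: 41.2 + (12.7 − 12)/(13 − 12) × (56.6 − 41.2) = 51.98
On Form D, PR 51.98 falls between score 9 (PR 41.1) and 10 (PR 58.5).
Interpolate: 9 + (51.98 − 41.1)/(58.5 − 41.1) × (10 − 9) = 9.6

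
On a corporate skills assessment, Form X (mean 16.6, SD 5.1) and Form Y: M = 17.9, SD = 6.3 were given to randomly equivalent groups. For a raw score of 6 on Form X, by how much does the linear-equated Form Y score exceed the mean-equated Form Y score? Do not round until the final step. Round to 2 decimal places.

-2.49

Mean-equated: 6 + (17.9 − 16.6) = 7.30
Linear-equated: (6.3/5.1)(6 − 16.6) + 17.9 = 4.806
Difference = 4.806 − 7.30 = -2.49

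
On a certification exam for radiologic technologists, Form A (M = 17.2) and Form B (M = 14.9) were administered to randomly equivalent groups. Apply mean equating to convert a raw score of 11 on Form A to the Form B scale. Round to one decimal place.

8.7

Mean equating: y = x + (M_Y − M_X) = 11 + (14.9 − 17.2) = 8.7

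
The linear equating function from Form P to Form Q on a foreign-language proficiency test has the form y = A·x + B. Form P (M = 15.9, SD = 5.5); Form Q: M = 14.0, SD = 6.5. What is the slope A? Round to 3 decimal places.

A = SD_Y / SD_X = 6.5 / 5.5 = 1.182

1.182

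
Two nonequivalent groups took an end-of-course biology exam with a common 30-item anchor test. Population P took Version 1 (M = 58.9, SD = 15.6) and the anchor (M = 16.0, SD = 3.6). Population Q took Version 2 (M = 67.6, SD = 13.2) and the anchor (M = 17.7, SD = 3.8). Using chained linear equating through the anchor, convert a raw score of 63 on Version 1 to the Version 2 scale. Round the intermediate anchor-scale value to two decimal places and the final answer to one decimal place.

Version 1 → anchor (Population P): v = (3.6/15.6)(63 − 58.9) + 16.0 = 16.95
anchor → Version 2 (Population Q): y = (13.2/3.8)(16.95 − 17.7) + 67.6 = 65.0

65.0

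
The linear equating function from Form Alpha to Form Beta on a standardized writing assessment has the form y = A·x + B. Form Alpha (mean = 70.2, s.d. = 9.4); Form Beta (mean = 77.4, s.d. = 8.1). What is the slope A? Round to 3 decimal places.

0.862

A = SD_Y / SD_X = 8.1 / 9.4 = 0.862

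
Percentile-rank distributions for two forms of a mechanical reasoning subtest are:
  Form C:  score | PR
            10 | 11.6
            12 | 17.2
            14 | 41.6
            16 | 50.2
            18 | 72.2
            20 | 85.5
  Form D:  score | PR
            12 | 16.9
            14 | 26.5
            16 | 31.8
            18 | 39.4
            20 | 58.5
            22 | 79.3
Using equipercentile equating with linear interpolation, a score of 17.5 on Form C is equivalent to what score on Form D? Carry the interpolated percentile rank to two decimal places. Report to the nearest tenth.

PR of 17.5 on Form C: 50.2 + (17.5 − 16)/(18 − 16) × (72.2 − 50.2) = 66.70
On Form D, PR 66.70 falls between score 20 (PR 58.5) and 22 (PR 79.3).
Interpolate: 20 + (66.70 − 58.5)/(79.3 − 58.5) × (22 − 20) = 20.8

20.8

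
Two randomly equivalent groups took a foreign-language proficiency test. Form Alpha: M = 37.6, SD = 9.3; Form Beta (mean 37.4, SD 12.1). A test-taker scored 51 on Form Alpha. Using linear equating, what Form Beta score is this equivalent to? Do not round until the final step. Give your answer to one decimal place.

Linear equating: y = (SD_Y/SD_X)(x − M_X) + M_Y
y = (12.1/9.3)(51 − 37.6) + 37.4
y = 1.301075 × 13.4 + 37.4 = 17.4344 + 37.4 = 54.8

54.8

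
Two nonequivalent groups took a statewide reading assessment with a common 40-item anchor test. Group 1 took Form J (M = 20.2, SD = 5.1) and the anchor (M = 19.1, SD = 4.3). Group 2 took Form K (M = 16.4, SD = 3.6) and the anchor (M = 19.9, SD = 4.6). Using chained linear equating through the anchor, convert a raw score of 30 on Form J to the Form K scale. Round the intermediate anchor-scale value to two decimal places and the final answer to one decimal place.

22.2

Form J → anchor (Group 1): v = (4.3/5.1)(30 − 20.2) + 19.1 = 27.36
anchor → Form K (Group 2): y = (3.6/4.6)(27.36 − 19.9) + 16.4 = 22.2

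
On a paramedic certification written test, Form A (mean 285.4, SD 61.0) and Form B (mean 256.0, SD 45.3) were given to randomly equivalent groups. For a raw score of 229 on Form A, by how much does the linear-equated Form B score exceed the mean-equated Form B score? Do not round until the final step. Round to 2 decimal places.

14.52

Mean-equated: 229 + (256.0 − 285.4) = 199.60
Linear-equated: (45.3/61.0)(229 − 285.4) + 256.0 = 214.116
Difference = 214.116 − 199.60 = 14.52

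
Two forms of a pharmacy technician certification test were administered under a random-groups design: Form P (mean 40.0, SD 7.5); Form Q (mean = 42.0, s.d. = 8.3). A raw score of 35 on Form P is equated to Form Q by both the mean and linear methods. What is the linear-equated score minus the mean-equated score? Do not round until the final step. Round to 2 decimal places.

Mean-equated: 35 + (42.0 − 40.0) = 37.00
Linear-equated: (8.3/7.5)(35 − 40.0) + 42.0 = 36.467
Difference = 36.467 − 37.00 = -0.53

-0.53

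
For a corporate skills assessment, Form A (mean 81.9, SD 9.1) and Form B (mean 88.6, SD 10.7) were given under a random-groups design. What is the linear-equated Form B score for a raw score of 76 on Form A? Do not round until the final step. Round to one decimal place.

Linear equating: y = (SD_Y/SD_X)(x − M_X) + M_Y
y = (10.7/9.1)(76 − 81.9) + 88.6
y = 1.175824 × -5.9 + 88.6 = -6.9374 + 88.6 = 81.7

81.7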